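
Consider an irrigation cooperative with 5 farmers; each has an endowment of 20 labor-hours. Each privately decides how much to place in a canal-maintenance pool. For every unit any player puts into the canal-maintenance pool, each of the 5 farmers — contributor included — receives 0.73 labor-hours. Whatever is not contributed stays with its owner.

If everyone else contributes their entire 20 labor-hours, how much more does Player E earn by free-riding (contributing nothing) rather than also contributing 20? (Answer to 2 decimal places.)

5.40 labor-hours

Switching from a contribution of 20 to 0 lets Player E keep an extra 20 labor-hours, but lowers the canal-maintenance pool by 20, which costs Player E their own share of that drop: 0.73 × 20 = 14.60.
Net gain = 20 − 14.60 = 5.40. The private return per contributed unit (0.73) is below 1, so free-riding is indeed the best response regardless of what the others do.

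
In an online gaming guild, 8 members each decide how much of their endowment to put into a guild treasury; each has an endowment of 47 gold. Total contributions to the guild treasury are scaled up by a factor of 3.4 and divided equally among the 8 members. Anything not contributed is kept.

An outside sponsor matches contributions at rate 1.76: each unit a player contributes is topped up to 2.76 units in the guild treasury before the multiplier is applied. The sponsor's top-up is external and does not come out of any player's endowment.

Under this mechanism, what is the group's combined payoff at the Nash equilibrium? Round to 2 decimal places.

3528.38 gold

With the mechanism, a contributed unit returns 3.4 × 2.76 / 8 = 1.1730 per unit of net cost to the contributor — now above 1 — so contributing fully is weakly dominant for every player.
At the Nash equilibrium everyone contributes 47. Group total payoff = 3.4 × 2.76 × 376 = 3528.38.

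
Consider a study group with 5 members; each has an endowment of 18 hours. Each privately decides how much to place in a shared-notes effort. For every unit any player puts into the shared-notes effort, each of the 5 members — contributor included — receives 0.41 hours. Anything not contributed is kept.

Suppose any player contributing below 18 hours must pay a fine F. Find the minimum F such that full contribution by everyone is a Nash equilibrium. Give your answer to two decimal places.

Given the others contribute fully, the best deviation is to contribute 0 (any partial contribution still incurs the fine and gives up units whose private return 0.41 is below 1).
Deviating from 18 to 0 saves 18 hours but forfeits the deviator's share of the drop in the shared-notes effort: 0.41 × 18 = 7.38.
So the deviation gain is 18 − 7.38 = 10.62, and the fine must be at least 10.62 hours to wipe it out.

10.62 hours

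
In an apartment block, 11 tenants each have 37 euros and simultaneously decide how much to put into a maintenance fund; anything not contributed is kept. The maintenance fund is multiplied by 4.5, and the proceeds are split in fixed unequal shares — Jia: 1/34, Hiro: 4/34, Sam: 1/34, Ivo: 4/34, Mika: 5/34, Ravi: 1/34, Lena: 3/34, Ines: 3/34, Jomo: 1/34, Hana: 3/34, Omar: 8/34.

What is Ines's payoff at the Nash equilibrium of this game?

51.69 euros

A player with share s gets back 4.5·s per unit contributed, so full contribution is dominant for anyone with s > 1/4.5 = 0.2222 and zero contribution is dominant for anyone below.
Only Omar (8/34) clears that bar, contributing 37; the remaining 10 contribute 0. Total contributed: 37.
Ines keeps 37 and receives 4.5 × 37 × 3/34 = 14.69 from the maintenance fund, for a payoff of 51.69.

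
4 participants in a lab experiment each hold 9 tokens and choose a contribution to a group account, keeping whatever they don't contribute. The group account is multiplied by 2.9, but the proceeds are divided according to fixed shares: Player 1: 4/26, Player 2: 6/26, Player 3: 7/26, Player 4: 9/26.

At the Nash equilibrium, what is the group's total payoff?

53.10 tokens

Each unit j contributes comes back to j as 2.9 × (j's share), so j prefers to contribute only if that share exceeds 1/2.9 = 0.3448; otherwise keeping the unit dominates.
Player 4 alone (share 9/26) is above the threshold, contributing 9; the remaining 3 contribute 0. Total contributed: 9.
The group account pays out 2.9 × 9 = 26.10 in total (split across the unequal shares, but the aggregate is all that matters for the group sum).
The 3 free-riders keep 9 each, adding 27. Group total = 27 + 26.10 = 53.10.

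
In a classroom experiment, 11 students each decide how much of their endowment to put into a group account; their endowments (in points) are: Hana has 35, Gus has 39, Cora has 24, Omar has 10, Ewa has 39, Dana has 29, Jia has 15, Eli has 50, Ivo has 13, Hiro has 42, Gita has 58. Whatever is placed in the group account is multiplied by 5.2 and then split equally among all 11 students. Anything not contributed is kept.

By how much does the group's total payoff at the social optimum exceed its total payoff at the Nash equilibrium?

The private return per contributed unit is 5.2/11 = 0.4727 < 1 for every player regardless of endowment, so the Nash equilibrium is zero contribution and the group total is Σ E_j = 35 + 39 + 24 + 10 + 39 + 29 + 15 + 50 + 13 + 42 + 58 = 354.
Each contributed unit returns 5.200 to the group, so the social optimum is full contribution by everyone: group total = 5.200 × 354 = 1840.80.
Efficiency loss = (5.200 − 1) × 354 = 1486.80.

1486.80 points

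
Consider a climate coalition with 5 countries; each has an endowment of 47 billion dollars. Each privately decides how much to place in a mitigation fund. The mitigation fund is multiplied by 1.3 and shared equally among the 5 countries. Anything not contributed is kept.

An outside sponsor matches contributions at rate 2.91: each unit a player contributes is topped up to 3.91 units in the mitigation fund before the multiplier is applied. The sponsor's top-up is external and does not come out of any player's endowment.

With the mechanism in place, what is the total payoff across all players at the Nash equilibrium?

The effective private return per unit is now 1.3 × 3.91 / 5 = 1.0166 > 1, so every player's dominant strategy flips to full contribution.
At the Nash equilibrium everyone contributes 47. Group total payoff = 1.3 × 3.91 × 235 = 1194.51.

1194.51 billion dollars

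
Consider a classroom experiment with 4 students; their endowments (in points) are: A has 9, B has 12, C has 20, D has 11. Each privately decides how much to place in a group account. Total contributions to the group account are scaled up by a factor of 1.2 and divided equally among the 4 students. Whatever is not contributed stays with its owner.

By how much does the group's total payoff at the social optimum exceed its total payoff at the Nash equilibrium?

10.40 points

The private return per contributed unit is 1.2/4 = 0.3000 < 1 for every player regardless of endowment, so the Nash equilibrium is zero contribution and the group total is Σ E_j = 9 + 12 + 20 + 11 = 52.
Each contributed unit returns 1.200 to the group, so the social optimum is full contribution by everyone: group total = 1.200 × 52 = 62.40.
Efficiency loss = (1.200 − 1) × 52 = 10.40.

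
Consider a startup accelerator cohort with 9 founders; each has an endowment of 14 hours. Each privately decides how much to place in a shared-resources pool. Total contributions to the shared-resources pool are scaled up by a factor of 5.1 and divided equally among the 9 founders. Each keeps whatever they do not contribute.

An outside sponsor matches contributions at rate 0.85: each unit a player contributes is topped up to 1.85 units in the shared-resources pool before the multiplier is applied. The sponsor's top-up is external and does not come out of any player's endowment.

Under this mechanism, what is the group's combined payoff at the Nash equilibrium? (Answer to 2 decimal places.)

1188.81 hours

Under the mechanism each unit contributed yields 5.1 × 1.85 / 9 = 1.0483 back to its contributor per unit of net cost, which exceeds 1, making full contribution the dominant choice for everyone.
At the Nash equilibrium everyone contributes 14. Group total payoff = 5.1 × 1.85 × 126 = 1188.81.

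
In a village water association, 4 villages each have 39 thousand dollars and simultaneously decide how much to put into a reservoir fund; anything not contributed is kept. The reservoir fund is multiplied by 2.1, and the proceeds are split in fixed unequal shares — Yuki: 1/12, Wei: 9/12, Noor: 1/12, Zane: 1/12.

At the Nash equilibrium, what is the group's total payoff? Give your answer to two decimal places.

Each unit j contributes comes back to j as 2.1 × (j's share), so j prefers to contribute only if that share exceeds 1/2.1 = 0.4762; otherwise keeping the unit dominates.
The only share above 0.4762 is Wei's 9/12, contributing 39; the remaining 3 contribute 0. Total contributed: 39.
The reservoir fund pays out 2.1 × 39 = 81.90 in total (split across the unequal shares, but the aggregate is all that matters for the group sum).
The 3 free-riders keep 39 each, adding 117. Group total = 117 + 81.90 = 198.90.

198.90 thousand dollars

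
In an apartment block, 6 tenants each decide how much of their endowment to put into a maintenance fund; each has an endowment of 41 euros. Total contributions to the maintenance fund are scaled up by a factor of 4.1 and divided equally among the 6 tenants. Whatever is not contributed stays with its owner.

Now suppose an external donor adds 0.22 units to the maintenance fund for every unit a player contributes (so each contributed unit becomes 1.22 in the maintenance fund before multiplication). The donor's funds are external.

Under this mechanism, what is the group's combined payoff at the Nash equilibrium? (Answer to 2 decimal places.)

246.00 euros

The effective private return is 4.1 × 1.22 / 6 = 0.8337, which is still under 1, so the mechanism doesn't change anyone's dominant strategy: zero contribution.
At the Nash equilibrium no one contributes; group total payoff = 6 × 41 = 246.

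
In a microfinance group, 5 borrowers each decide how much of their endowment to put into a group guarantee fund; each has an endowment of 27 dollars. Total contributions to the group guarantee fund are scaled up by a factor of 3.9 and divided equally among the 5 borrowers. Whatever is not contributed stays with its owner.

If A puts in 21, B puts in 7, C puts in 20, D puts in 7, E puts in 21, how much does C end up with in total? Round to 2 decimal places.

Total contributed: 21 + 7 + 20 + 7 + 21 = 76.
Each receives 3.9 × 76 / 5 = 59.28 from the group guarantee fund.
C keeps 27 − 20 = 7, so C's payoff is 7 + 59.28 = 66.28.

66.28 dollars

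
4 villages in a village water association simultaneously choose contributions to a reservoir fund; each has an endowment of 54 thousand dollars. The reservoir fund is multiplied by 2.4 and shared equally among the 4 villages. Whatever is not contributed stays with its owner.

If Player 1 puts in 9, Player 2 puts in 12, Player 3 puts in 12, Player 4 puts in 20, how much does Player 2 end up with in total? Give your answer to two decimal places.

Total contributed: 9 + 12 + 12 + 20 = 53.
Each receives 2.4 × 53 / 4 = 31.80 from the reservoir fund.
Player 2 keeps 54 − 12 = 42, so Player 2's payoff is 42 + 31.80 = 73.80.

73.80 thousand dollars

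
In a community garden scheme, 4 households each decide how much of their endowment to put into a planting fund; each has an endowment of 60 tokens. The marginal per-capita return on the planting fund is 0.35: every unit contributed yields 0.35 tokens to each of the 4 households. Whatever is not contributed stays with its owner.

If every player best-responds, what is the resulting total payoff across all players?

The private return per contributed unit is 0.35 < 1, so contributing 0 is dominant for every player. At the Nash equilibrium everyone keeps their 60, and the group total is 4 × 60 = 240.

240.00 tokens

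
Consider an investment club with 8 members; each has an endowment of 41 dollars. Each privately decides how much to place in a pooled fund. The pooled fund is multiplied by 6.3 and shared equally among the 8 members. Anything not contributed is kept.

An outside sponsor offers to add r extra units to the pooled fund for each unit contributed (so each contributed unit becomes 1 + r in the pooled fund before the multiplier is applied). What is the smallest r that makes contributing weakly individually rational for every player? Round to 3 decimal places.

0.270

With matching at rate r, one contributed unit becomes (1 + r) in the pooled fund and returns 6.3 × (1 + r) / 8 to the contributor.
Setting this equal to 1: 1 + r = 8/6.3 = 1.2698.
So the minimum matching rate is r = 1.2698 − 1 = 0.270.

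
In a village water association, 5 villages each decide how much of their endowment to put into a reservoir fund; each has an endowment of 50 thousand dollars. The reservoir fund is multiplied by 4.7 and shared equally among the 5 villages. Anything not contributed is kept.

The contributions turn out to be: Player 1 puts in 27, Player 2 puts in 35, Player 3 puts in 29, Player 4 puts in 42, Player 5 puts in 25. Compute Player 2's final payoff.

Total contributed: 27 + 35 + 29 + 42 + 25 = 158.
Each receives 4.7 × 158 / 5 = 148.52 from the reservoir fund.
Player 2 keeps 50 − 35 = 15, so Player 2's payoff is 15 + 148.52 = 163.52.

163.52 thousand dollars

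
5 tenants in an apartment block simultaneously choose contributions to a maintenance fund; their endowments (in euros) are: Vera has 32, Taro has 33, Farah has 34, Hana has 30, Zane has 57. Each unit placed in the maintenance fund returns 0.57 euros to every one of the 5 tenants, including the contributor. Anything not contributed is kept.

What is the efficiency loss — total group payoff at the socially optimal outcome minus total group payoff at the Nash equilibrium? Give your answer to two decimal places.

The private return per contributed unit is 0.57 < 1 for everyone, so the Nash equilibrium is zero contribution and the group total is Σ E_j = 32 + 33 + 34 + 30 + 57 = 186.
Each contributed unit returns 2.850 to the group, so the social optimum is full contribution by everyone: group total = 2.850 × 186 = 530.10.
Efficiency loss = (2.850 − 1) × 186 = 344.10.

344.10 euros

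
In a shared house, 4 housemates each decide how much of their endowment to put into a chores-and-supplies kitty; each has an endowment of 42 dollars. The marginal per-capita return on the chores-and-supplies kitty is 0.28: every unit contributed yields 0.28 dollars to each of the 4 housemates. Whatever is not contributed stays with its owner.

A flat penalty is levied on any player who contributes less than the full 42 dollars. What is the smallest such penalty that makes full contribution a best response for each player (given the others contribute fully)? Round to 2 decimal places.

Given the others contribute fully, the best deviation is to contribute 0 (any partial contribution still incurs the fine and gives up units whose private return 0.28 is below 1).
Deviating from 42 to 0 saves 42 dollars but forfeits the deviator's share of the drop in the chores-and-supplies kitty: 0.28 × 42 = 11.76.
So the deviation gain is 42 − 11.76 = 30.24, and the fine must be at least 30.24 dollars to wipe it out.

30.24 dollars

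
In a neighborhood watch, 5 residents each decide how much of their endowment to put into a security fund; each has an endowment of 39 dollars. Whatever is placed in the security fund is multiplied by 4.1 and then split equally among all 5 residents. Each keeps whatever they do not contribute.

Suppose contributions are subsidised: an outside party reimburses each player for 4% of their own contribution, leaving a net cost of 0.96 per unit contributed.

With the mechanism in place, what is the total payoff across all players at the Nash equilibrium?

With the mechanism, a contributed unit returns (4.1/5) / 0.96 = 0.8542 per unit of net cost — still below 1 — so contributing 0 remains dominant for every player.
Everyone keeps their endowment and the group total is 5 × 39 = 195.

195.00 dollars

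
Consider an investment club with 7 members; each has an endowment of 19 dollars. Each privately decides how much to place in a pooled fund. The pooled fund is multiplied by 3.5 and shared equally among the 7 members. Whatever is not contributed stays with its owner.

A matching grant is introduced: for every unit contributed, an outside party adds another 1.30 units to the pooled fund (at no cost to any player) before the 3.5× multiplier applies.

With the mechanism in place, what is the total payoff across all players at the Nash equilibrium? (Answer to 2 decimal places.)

With the mechanism, a contributed unit returns 3.5 × 2.30 / 7 = 1.1500 per unit of net cost to the contributor — now above 1 — so contributing fully is weakly dominant for every player.
So the Nash equilibrium is full contribution by all 7; the group earns 3.5 × 2.30 × 133 = 1070.65.

1070.65 dollars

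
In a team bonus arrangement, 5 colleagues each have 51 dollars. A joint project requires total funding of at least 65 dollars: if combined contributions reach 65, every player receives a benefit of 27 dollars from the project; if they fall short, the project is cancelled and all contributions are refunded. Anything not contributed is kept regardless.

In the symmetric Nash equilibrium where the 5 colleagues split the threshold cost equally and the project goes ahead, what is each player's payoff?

Equal share of the threshold: 65/5 = 13.
At this profile no one gains by cutting their contribution: any cut drops the total below 65, the project is cancelled, contributions are refunded, and the deviator ends with 51, which is less than 51 − 13 + 27 = 65. Contributing more than 13 just wastes the excess. So contributing exactly 13 is a best response.
Each player's payoff: 51 − 13 + 27 = 65.

65 dollars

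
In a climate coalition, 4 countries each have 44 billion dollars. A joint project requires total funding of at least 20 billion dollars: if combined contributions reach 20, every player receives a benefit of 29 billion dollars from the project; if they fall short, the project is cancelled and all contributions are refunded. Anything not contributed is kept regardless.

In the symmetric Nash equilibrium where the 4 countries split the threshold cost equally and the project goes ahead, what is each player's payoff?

68 billion dollars

Equal share of the threshold: 20/4 = 5.
At this profile no one gains by cutting their contribution: any cut drops the total below 20, the project is cancelled, contributions are refunded, and the deviator ends with 44, which is less than 44 − 5 + 29 = 68. Contributing more than 5 just wastes the excess. So contributing exactly 5 is a best response.
Each player's payoff: 44 − 5 + 29 = 68.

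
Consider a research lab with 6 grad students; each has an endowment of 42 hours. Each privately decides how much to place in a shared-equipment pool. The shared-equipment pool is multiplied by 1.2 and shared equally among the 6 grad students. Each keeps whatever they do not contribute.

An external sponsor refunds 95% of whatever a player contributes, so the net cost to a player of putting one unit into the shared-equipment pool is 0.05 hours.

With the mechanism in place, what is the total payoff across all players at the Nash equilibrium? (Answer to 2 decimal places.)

541.80 hours

Under the mechanism each unit contributed yields (1.2/6) / 0.05 = 4.0000 back to its contributor per unit of net cost, which exceeds 1, making full contribution the dominant choice for everyone.
At the Nash equilibrium everyone contributes 42. Group total payoff = 6 × (42 × 0.95 + 1.2 × 42) = 541.80.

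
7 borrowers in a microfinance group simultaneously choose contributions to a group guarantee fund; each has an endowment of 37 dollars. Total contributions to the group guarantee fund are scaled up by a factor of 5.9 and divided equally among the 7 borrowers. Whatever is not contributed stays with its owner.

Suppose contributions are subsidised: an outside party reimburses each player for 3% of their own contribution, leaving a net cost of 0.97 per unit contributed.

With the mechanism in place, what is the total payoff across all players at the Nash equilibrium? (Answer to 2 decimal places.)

The effective private return is (5.9/7) / 0.97 = 0.8689, which is still under 1, so the mechanism doesn't change anyone's dominant strategy: zero contribution.
Everyone keeps their endowment and the group total is 7 × 37 = 259.

259.00 dollars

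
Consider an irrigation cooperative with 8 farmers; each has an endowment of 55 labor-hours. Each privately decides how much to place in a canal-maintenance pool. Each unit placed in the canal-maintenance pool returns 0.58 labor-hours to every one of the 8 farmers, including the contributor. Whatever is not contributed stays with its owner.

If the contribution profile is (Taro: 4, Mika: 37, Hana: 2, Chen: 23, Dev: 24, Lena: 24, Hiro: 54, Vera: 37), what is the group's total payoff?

1186.20 labor-hours

Total contributed: 4 + 37 + 2 + 23 + 24 + 24 + 54 + 37 = 205; total kept: 8 × 55 − 205 = 235.
The canal-maintenance pool pays out 0.58 × 8 × 205 = 951.20 in aggregate.
Group total = 235 + 951.20 = 1186.20.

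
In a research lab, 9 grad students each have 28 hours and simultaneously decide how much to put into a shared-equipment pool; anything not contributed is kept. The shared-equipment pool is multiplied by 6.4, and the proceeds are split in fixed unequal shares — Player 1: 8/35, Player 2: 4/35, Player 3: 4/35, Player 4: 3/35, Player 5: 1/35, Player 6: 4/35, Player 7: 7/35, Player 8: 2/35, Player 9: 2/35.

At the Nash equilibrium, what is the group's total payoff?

For player j, contributing a unit is worthwhile iff 6.4 × (j's share) ≥ 1, i.e. iff j's share is at least 0.1563.
Player 1 and Player 7 clear that bar, contributing 28 each; the remaining 7 contribute 0. Total contributed: 56.
The shared-equipment pool pays out 6.4 × 56 = 358.40 in total (split across the unequal shares, but the aggregate is all that matters for the group sum).
The 7 free-riders keep 28 each, adding 196. Group total = 196 + 358.40 = 554.40.

554.40 hours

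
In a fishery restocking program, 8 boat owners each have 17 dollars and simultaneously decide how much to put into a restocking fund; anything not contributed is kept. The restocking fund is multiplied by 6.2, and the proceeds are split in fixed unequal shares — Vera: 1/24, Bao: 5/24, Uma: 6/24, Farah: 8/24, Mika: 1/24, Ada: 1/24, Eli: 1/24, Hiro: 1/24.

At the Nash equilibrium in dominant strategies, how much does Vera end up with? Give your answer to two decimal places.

Each unit j contributes comes back to j as 6.2 × (j's share), so j prefers to contribute only if that share exceeds 1/6.2 = 0.1613; otherwise keeping the unit dominates.
Bao, Uma and Farah are above the threshold, contributing 17 each; the remaining 5 contribute 0. Total contributed: 51.
Vera keeps 17 and receives 6.2 × 51 × 1/24 = 13.18 from the restocking fund, for a payoff of 30.18.

30.18 dollars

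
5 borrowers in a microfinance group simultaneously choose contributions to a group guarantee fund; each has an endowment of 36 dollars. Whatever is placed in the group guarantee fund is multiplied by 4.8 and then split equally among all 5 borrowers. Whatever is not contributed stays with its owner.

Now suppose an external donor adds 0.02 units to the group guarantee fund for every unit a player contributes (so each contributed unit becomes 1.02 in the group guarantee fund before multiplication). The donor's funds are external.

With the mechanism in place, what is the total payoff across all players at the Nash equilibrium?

Even with the mechanism, each unit contributed returns only 4.8 × 1.02 / 5 = 0.9792 per unit of net cost, so contributing nothing is still dominant.
Everyone keeps their endowment and the group total is 5 × 36 = 180.

180.00 dollars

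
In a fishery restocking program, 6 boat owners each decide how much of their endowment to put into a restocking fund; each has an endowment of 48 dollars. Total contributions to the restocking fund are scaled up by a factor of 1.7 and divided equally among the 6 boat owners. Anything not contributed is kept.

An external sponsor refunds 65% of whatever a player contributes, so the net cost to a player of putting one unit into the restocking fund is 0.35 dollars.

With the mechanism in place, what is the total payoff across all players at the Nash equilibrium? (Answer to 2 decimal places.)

With the mechanism, a contributed unit returns (1.7/6) / 0.35 = 0.8095 per unit of net cost — still below 1 — so contributing 0 remains dominant for every player.
At the Nash equilibrium no one contributes; group total payoff = 6 × 48 = 288.

288.00 dollars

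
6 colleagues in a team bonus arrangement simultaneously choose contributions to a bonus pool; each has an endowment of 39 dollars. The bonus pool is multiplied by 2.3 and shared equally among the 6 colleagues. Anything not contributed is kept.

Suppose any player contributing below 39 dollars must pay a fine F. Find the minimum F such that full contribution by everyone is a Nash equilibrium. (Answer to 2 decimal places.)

24.05 dollars

Given the others contribute fully, the best deviation is to contribute 0 (any partial contribution still incurs the fine and gives up units whose private return 0.3833 is below 1).
Deviating from 39 to 0 saves 39 dollars but forfeits the deviator's share of the drop in the bonus pool: 2.3/6 × 39 = 14.95.
So the deviation gain is 39 − 14.95 = 24.05, and the fine must be at least 24.05 dollars to wipe it out.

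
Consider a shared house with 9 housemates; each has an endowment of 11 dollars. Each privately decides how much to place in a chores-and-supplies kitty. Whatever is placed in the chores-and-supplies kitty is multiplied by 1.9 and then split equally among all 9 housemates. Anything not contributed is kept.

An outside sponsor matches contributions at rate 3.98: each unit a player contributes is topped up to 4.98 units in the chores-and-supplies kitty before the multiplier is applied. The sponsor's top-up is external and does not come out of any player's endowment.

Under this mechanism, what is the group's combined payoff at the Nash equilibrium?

With the mechanism, a contributed unit returns 1.9 × 4.98 / 9 = 1.0513 per unit of net cost to the contributor — now above 1 — so contributing fully is weakly dominant for every player.
At the Nash equilibrium everyone contributes 11. Group total payoff = 1.9 × 4.98 × 99 = 936.74.

936.74 dollars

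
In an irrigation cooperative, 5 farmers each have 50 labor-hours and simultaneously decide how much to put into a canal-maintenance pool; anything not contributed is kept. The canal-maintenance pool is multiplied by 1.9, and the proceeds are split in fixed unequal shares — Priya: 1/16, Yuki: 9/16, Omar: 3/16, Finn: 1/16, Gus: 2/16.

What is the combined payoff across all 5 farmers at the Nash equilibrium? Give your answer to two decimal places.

A player with share s gets back 1.9·s per unit contributed, so full contribution is dominant for anyone with s > 1/1.9 = 0.5263 and zero contribution is dominant for anyone below.
The only share above 0.5263 is Yuki's 9/16, contributing 50; the remaining 4 contribute 0. Total contributed: 50.
The canal-maintenance pool pays out 1.9 × 50 = 95.00 in total (split across the unequal shares, but the aggregate is all that matters for the group sum).
The 4 free-riders keep 50 each, adding 200. Group total = 200 + 95.00 = 295.00.

295.00 labor-hours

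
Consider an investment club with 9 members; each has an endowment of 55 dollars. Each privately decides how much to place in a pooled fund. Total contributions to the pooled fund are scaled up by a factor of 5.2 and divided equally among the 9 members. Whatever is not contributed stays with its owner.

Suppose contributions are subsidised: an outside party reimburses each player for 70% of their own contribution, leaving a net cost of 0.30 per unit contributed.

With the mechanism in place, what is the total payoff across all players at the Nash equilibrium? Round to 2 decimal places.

Under the mechanism each unit contributed yields (5.2/9) / 0.30 = 1.9259 back to its contributor per unit of net cost, which exceeds 1, making full contribution the dominant choice for everyone.
At the Nash equilibrium everyone contributes 55. Group total payoff = 9 × (55 × 0.70 + 5.2 × 55) = 2920.50.

2920.50 dollars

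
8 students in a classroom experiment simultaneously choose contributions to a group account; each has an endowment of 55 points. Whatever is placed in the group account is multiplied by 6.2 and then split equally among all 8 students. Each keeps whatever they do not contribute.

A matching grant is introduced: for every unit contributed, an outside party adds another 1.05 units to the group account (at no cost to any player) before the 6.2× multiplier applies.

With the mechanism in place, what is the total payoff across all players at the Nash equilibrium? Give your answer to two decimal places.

The effective private return per unit is now 6.2 × 2.05 / 8 = 1.5888 > 1, so every player's dominant strategy flips to full contribution.
So the Nash equilibrium is full contribution by all 8; the group earns 6.2 × 2.05 × 440 = 5592.40.

5592.40 points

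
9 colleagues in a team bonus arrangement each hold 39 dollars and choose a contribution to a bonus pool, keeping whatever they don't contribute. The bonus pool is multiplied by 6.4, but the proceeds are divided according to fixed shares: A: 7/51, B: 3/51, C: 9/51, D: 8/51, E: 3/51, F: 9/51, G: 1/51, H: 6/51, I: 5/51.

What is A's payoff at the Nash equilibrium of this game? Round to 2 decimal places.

A player with share s gets back 6.4·s per unit contributed, so full contribution is dominant for anyone with s > 1/6.4 = 0.1563 and zero contribution is dominant for anyone below.
The shares above 0.1563 belong to C, D and F, contributing 39 each; the remaining 6 contribute 0. Total contributed: 117.
A keeps 39 and receives 6.4 × 117 × 7/51 = 102.78 from the bonus pool, for a payoff of 141.78.

141.78 dollars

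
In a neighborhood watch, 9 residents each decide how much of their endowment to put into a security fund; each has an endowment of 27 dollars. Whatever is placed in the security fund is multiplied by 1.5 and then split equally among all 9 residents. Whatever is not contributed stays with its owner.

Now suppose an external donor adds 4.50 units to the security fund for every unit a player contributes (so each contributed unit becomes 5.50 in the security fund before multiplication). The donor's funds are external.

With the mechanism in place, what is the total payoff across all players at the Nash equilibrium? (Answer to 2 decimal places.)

With the mechanism, a contributed unit returns 1.5 × 5.50 / 9 = 0.9167 per unit of net cost — still below 1 — so contributing 0 remains dominant for every player.
At the Nash equilibrium no one contributes; group total payoff = 9 × 27 = 243.

243.00 dollars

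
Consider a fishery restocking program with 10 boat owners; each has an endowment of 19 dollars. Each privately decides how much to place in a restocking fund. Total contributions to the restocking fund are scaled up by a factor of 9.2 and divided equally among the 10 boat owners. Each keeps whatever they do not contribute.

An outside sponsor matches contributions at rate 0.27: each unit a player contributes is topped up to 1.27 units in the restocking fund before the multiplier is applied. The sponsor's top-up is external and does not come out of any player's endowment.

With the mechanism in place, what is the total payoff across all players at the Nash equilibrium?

2219.96 dollars

With the mechanism, a contributed unit returns 9.2 × 1.27 / 10 = 1.1684 per unit of net cost to the contributor — now above 1 — so contributing fully is weakly dominant for every player.
So the Nash equilibrium is full contribution by all 10; the group earns 9.2 × 1.27 × 190 = 2219.96.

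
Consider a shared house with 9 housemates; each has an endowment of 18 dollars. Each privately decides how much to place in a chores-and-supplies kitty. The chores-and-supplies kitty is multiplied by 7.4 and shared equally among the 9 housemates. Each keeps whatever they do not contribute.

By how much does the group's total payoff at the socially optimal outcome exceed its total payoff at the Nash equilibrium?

Each contributed unit returns 7.4/9 = 0.8222 to its contributor — below 1 — so contributing 0 is dominant for every player. At the Nash equilibrium everyone keeps their 18, and the group total is 9 × 18 = 162.
Each contributed unit returns 7.400 to the group as a whole (0.8222 to each of 9 players), which exceeds 1, so the social optimum is full contribution: group total = 7.400 × 162 = 1198.80.
Efficiency loss = 1198.80 − 162 = 1036.80.

1036.80 dollars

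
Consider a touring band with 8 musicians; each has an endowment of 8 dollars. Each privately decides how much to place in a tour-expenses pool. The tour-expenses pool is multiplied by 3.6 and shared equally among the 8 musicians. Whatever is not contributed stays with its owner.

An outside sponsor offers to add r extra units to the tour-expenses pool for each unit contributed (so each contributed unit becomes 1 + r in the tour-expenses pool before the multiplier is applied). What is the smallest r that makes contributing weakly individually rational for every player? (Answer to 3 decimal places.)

1.222

With matching at rate r, one contributed unit becomes (1 + r) in the tour-expenses pool and returns 3.6 × (1 + r) / 8 to the contributor.
Setting this equal to 1: 1 + r = 8/3.6 = 2.2222.
So the minimum matching rate is r = 2.2222 − 1 = 1.222.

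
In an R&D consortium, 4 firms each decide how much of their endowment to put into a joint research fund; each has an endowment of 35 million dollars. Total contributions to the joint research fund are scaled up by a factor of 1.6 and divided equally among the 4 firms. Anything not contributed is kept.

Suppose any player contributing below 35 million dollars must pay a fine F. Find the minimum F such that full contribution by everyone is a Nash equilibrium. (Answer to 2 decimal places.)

21.00 million dollars

Given the others contribute fully, the best deviation is to contribute 0 (any partial contribution still incurs the fine and gives up units whose private return 0.4000 is below 1).
Deviating from 35 to 0 saves 35 million dollars but forfeits the deviator's share of the drop in the joint research fund: 1.6/4 × 35 = 14.00.
So the deviation gain is 35 − 14.00 = 21.00, and the fine must be at least 21.00 million dollars to wipe it out.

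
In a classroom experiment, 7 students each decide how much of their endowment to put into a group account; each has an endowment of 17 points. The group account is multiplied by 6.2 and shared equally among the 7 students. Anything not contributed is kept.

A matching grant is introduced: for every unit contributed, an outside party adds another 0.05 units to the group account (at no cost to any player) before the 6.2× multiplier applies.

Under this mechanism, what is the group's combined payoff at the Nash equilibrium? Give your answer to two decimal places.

With the mechanism, a contributed unit returns 6.2 × 1.05 / 7 = 0.9300 per unit of net cost — still below 1 — so contributing 0 remains dominant for every player.
Everyone keeps their endowment and the group total is 7 × 17 = 119.

119.00 points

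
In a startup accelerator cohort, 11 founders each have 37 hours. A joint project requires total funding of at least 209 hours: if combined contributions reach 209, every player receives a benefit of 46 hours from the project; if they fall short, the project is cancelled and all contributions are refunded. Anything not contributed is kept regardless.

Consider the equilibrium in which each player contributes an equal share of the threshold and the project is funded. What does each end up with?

64 hours

Equal share of the threshold: 209/11 = 19.
At this profile no one gains by cutting their contribution: any cut drops the total below 209, the project is cancelled, contributions are refunded, and the deviator ends with 37, which is less than 37 − 19 + 46 = 64. Contributing more than 19 just wastes the excess. So contributing exactly 19 is a best response.
Each player's payoff: 37 − 19 + 46 = 64.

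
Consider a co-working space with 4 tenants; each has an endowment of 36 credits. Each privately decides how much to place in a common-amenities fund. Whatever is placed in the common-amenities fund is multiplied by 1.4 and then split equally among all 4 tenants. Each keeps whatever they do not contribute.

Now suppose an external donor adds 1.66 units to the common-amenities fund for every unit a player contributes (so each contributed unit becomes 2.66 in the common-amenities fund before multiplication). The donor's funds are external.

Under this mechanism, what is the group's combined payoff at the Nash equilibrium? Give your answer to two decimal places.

The effective private return is 1.4 × 2.66 / 4 = 0.9310, which is still under 1, so the mechanism doesn't change anyone's dominant strategy: zero contribution.
At the Nash equilibrium no one contributes; group total payoff = 4 × 36 = 144.

144.00 credits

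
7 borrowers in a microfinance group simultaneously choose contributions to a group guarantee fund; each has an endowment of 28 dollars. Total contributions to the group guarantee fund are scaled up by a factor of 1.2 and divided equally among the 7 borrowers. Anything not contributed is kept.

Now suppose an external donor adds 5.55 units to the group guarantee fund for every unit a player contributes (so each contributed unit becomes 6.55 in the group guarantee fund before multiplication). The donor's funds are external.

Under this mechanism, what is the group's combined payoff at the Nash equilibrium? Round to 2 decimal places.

The effective private return per unit is now 1.2 × 6.55 / 7 = 1.1229 > 1, so every player's dominant strategy flips to full contribution.
So the Nash equilibrium is full contribution by all 7; the group earns 1.2 × 6.55 × 196 = 1540.56.

1540.56 dollars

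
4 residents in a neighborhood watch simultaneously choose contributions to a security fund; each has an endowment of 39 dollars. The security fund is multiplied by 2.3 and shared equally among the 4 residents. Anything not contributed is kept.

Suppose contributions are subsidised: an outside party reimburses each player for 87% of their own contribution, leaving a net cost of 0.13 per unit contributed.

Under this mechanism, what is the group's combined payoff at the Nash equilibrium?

Under the mechanism each unit contributed yields (2.3/4) / 0.13 = 4.4231 back to its contributor per unit of net cost, which exceeds 1, making full contribution the dominant choice for everyone.
So the Nash equilibrium is full contribution by all 4; the group earns 4 × (39 × 0.87 + 2.3 × 39) = 494.52.

494.52 dollars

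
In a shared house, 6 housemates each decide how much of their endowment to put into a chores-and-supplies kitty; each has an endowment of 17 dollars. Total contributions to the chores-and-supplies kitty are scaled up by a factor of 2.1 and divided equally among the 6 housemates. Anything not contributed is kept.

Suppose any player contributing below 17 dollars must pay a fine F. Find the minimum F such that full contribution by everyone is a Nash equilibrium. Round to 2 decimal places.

11.05 dollars

Given the others contribute fully, the best deviation is to contribute 0 (any partial contribution still incurs the fine and gives up units whose private return 0.3500 is below 1).
Deviating from 17 to 0 saves 17 dollars but forfeits the deviator's share of the drop in the chores-and-supplies kitty: 2.1/6 × 17 = 5.95.
So the deviation gain is 17 − 5.95 = 11.05, and the fine must be at least 11.05 dollars to wipe it out.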